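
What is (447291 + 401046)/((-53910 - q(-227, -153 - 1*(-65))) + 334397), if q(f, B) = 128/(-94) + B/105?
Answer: 4186543095/1384214201 ≈ 3.0245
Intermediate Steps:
q(f, B) = -64/47 + B/105 (q(f, B) = 128*(-1/94) + B*(1/105) = -64/47 + B/105)
(447291 + 401046)/((-53910 - q(-227, -153 - 1*(-65))) + 334397) = (447291 + 401046)/((-53910 - (-64/47 + (-153 - 1*(-65))/105)) + 334397) = 848337/((-53910 - (-64/47 + (-153 + 65)/105)) + 334397) = 848337/((-53910 - (-64/47 + (1/105)*(-88))) + 334397) = 848337/((-53910 - (-64/47 - 88/105)) + 334397) = 848337/((-53910 - 1*(-10856/4935)) + 334397) = 848337/((-53910 + 10856/4935) + 334397) = 848337/(-266034994/4935 + 334397) = 848337/(1384214201/4935) = 848337*(4935/1384214201) = 4186543095/1384214201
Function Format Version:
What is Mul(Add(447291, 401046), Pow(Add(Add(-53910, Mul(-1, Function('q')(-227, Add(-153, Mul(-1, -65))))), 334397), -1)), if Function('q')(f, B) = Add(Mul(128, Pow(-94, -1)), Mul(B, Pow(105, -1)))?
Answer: Rational(4186543095, 1384214201) ≈ 3.0245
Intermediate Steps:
Function('q')(f, B) = Add(Rational(-64, 47), Mul(Rational(1, 105), B)) (Function('q')(f, B) = Add(Mul(128, Rational(-1, 94)), Mul(B, Rational(1, 105))) = Add(Rational(-64, 47), Mul(Rational(1, 105), B)))
Mul(Add(447291, 401046), Pow(Add(Add(-53910, Mul(-1, Function('q')(-227, Add(-153, Mul(-1, -65))))), 334397), -1)) = Mul(Add(447291, 401046), Pow(Add(Add(-53910, Mul(-1, Add(Rational(-64, 47), Mul(Rational(1, 105), Add(-153, Mul(-1, -65)))))), 334397), -1)) = Mul(848337, Pow(Add(Add(-53910, Mul(-1, Add(Rational(-64, 47), Mul(Rational(1, 105), Add(-153, 65))))), 334397), -1)) = Mul(848337, Pow(Add(Add(-53910, Mul(-1, Add(Rational(-64, 47), Mul(Rational(1, 105), -88)))), 334397), -1)) = Mul(848337, Pow(Add(Add(-53910, Mul(-1, Add(Rational(-64, 47), Rational(-88, 105)))), 334397), -1)) = Mul(848337, Pow(Add(Add(-53910, Mul(-1, Rational(-10856, 4935))), 334397), -1)) = Mul(848337, Pow(Add(Add(-53910, Rational(10856, 4935)), 334397), -1)) = Mul(848337, Pow(Add(Rational(-266034994, 4935), 334397), -1)) = Mul(848337, Pow(Rational(1384214201, 4935), -1)) = Mul(848337, Rational(4935, 1384214201)) = Rational(4186543095, 1384214201)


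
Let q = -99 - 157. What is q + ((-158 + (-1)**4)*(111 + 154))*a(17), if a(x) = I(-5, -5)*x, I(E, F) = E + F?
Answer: 7072594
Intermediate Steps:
q = -256
a(x) = -10*x (a(x) = (-5 - 5)*x = -10*x)
q + ((-158 + (-1)**4)*(111 + 154))*a(17) = -256 + ((-158 + (-1)**4)*(111 + 154))*(-10*17) = -256 + ((-158 + 1)*265)*(-170) = -256 - 157*265*(-170) = -256 - 41605*(-170) = -256 + 7072850 = 7072594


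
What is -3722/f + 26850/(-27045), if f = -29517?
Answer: -15374888/17739717 ≈ -0.86669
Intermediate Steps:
-3722/f + 26850/(-27045) = -3722/(-29517) + 26850/(-27045) = -3722*(-1/29517) + 26850*(-1/27045) = 3722/29517 - 1790/1803 = -15374888/17739717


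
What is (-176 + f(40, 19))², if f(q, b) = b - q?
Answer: 38809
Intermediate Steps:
(-176 + f(40, 19))² = (-176 + (19 - 1*40))² = (-176 + (19 - 40))² = (-176 - 21)² = (-197)² = 38809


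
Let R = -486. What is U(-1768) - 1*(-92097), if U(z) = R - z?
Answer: 93379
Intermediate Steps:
U(z) = -486 - z
U(-1768) - 1*(-92097) = (-486 - 1*(-1768)) - 1*(-92097) = (-486 + 1768) + 92097 = 1282 + 92097 = 93379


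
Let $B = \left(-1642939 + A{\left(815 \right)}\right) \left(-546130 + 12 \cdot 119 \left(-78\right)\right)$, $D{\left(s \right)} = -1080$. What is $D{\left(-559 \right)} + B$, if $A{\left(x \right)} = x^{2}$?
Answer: $643518155916$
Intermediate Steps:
$B = 643518156996$ ($B = \left(-1642939 + 815^{2}\right) \left(-546130 + 12 \cdot 119 \left(-78\right)\right) = \left(-1642939 + 664225\right) \left(-546130 + 1428 \left(-78\right)\right) = - 978714 \left(-546130 - 111384\right) = \left(-978714\right) \left(-657514\right) = 643518156996$)
$D{\left(-559 \right)} + B = -1080 + 643518156996 = 643518155916$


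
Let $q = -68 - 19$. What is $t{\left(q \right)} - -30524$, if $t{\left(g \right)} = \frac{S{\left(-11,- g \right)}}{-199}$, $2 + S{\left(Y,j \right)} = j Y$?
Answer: $\frac{6075235}{199} \approx 30529.0$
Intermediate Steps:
$q = -87$
$S{\left(Y,j \right)} = -2 + Y j$ ($S{\left(Y,j \right)} = -2 + j Y = -2 + Y j$)
$t{\left(g \right)} = \frac{2}{199} - \frac{11 g}{199}$ ($t{\left(g \right)} = \frac{-2 - 11 \left(- g\right)}{-199} = \left(-2 + 11 g\right) \left(- \frac{1}{199}\right) = \frac{2}{199} - \frac{11 g}{199}$)
$t{\left(q \right)} - -30524 = \left(\frac{2}{199} - - \frac{957}{199}\right) - -30524 = \left(\frac{2}{199} + \frac{957}{199}\right) + 30524 = \frac{959}{199} + 30524 = \frac{6075235}{199}$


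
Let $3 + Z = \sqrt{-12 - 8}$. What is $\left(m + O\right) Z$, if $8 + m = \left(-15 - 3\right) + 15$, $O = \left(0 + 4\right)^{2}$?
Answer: $-15 + 10 i \sqrt{5} \approx -15.0 + 22.361 i$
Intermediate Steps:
$Z = -3 + 2 i \sqrt{5}$ ($Z = -3 + \sqrt{-12 - 8} = -3 + \sqrt{-20} = -3 + 2 i \sqrt{5} \approx -3.0 + 4.4721 i$)
$O = 16$ ($O = 4^{2} = 16$)
$m = -11$ ($m = -8 + \left(\left(-15 - 3\right) + 15\right) = -8 + \left(-18 + 15\right) = -8 - 3 = -11$)
$\left(m + O\right) Z = \left(-11 + 16\right) \left(-3 + 2 i \sqrt{5}\right) = 5 \left(-3 + 2 i \sqrt{5}\right) = -15 + 10 i \sqrt{5}$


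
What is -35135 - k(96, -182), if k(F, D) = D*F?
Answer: -17663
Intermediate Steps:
-35135 - k(96, -182) = -35135 - (-182)*96 = -35135 - 1*(-17472) = -35135 + 17472 = -17663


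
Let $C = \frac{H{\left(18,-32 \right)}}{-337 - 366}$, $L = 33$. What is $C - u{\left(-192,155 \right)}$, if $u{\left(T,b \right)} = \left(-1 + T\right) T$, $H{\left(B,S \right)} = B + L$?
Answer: $- \frac{26050419}{703} \approx -37056.0$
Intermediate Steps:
$H{\left(B,S \right)} = 33 + B$ ($H{\left(B,S \right)} = B + 33 = 33 + B$)
$u{\left(T,b \right)} = T \left(-1 + T\right)$
$C = - \frac{51}{703}$ ($C = \frac{33 + 18}{-337 - 366} = \frac{1}{-703} \cdot 51 = \left(- \frac{1}{703}\right) 51 = - \frac{51}{703} \approx -0.072546$)
$C - u{\left(-192,155 \right)} = - \frac{51}{703} - - 192 \left(-1 - 192\right) = - \frac{51}{703} - \left(-192\right) \left(-193\right) = - \frac{51}{703} - 37056 = - \frac{26050419}{703}$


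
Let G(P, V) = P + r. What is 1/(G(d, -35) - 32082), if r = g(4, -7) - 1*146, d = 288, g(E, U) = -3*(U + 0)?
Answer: -1/31919 ≈ -3.1329e-5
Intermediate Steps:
g(E, U) = -3*U
r = -125 (r = -3*(-7) - 1*146 = 21 - 146 = -125)
G(P, V) = -125 + P (G(P, V) = P - 125 = -125 + P)
1/(G(d, -35) - 32082) = 1/((-125 + 288) - 32082) = 1/(163 - 32082) = 1/(-31919) = -1/31919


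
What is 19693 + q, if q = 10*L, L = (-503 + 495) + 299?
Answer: 22603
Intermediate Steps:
L = 291 (L = -8 + 299 = 291)
q = 2910 (q = 10*291 = 2910)
19693 + q = 19693 + 2910 = 22603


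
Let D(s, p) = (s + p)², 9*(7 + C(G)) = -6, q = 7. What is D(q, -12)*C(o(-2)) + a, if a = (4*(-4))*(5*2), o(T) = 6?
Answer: -1055/3 ≈ -351.67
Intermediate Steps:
C(G) = -23/3 (C(G) = -7 + (⅑)*(-6) = -7 - ⅔ = -23/3)
D(s, p) = (p + s)²
a = -160 (a = -16*10 = -160)
D(q, -12)*C(o(-2)) + a = (-12 + 7)²*(-23/3) - 160 = (-5)²*(-23/3) - 160 = 25*(-23/3) - 160 = -575/3 - 160 = -1055/3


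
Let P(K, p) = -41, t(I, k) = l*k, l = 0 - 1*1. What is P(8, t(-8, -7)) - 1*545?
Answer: -586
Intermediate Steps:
l = -1 (l = 0 - 1 = -1)
t(I, k) = -k
P(8, t(-8, -7)) - 1*545 = -41 - 1*545 = -41 - 545 = -586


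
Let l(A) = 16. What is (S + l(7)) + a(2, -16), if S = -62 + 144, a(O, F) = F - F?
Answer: 98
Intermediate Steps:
a(O, F) = 0
S = 82
(S + l(7)) + a(2, -16) = (82 + 16) + 0 = 98 + 0 = 98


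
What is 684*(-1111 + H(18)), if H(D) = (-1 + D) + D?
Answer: -735984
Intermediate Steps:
H(D) = -1 + 2*D
684*(-1111 + H(18)) = 684*(-1111 + (-1 + 2*18)) = 684*(-1111 + (-1 + 36)) = 684*(-1111 + 35) = 684*(-1076) = -735984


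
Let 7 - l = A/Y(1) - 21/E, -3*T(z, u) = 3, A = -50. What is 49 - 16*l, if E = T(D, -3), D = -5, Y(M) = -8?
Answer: 373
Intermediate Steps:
T(z, u) = -1 (T(z, u) = -1/3*3 = -1)
E = -1
l = -81/4 (l = 7 - (-50/(-8) - 21/(-1)) = 7 - (-50*(-1/8) - 21*(-1)) = 7 - (25/4 + 21) = 7 - 1*109/4 = 7 - 109/4 = -81/4 ≈ -20.250)
49 - 16*l = 49 - 16*(-81/4) = 49 + 324 = 373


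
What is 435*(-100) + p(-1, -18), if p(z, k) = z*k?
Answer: -43482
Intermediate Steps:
p(z, k) = k*z
435*(-100) + p(-1, -18) = 435*(-100) - 18*(-1) = -43500 + 18 = -43482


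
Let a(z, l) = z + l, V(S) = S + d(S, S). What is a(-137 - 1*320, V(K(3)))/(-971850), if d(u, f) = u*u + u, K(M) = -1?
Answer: 229/485925 ≈ 0.00047127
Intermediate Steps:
d(u, f) = u + u² (d(u, f) = u² + u = u + u²)
V(S) = S + S*(1 + S)
a(z, l) = l + z
a(-137 - 1*320, V(K(3)))/(-971850) = (-(2 - 1) + (-137 - 1*320))/(-971850) = (-1*1 + (-137 - 320))*(-1/971850) = (-1 - 457)*(-1/971850) = -458*(-1/971850) = 229/485925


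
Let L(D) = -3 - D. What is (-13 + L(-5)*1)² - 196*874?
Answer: -171183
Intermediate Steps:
(-13 + L(-5)*1)² - 196*874 = (-13 + (-3 - 1*(-5))*1)² - 196*874 = (-13 + (-3 + 5)*1)² - 171304 = (-13 + 2*1)² - 171304 = (-13 + 2)² - 171304 = (-11)² - 171304 = 121 - 171304 = -171183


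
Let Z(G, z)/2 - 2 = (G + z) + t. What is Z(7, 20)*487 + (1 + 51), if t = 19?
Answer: 46804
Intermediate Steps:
Z(G, z) = 42 + 2*G + 2*z (Z(G, z) = 4 + 2*((G + z) + 19) = 4 + 2*(19 + G + z) = 4 + (38 + 2*G + 2*z) = 42 + 2*G + 2*z)
Z(7, 20)*487 + (1 + 51) = (42 + 2*7 + 2*20)*487 + (1 + 51) = (42 + 14 + 40)*487 + 52 = 96*487 + 52 = 46752 + 52 = 46804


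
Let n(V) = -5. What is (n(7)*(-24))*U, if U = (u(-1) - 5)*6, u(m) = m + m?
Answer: -5040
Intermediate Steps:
u(m) = 2*m
U = -42 (U = (2*(-1) - 5)*6 = (-2 - 5)*6 = -7*6 = -42)
(n(7)*(-24))*U = -5*(-24)*(-42) = 120*(-42) = -5040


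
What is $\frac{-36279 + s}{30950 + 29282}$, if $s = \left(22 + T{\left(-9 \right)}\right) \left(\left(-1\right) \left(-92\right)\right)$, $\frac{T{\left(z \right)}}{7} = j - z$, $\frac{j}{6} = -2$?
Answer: $- \frac{36187}{60232} \approx -0.60079$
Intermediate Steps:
$j = -12$ ($j = 6 \left(-2\right) = -12$)
$T{\left(z \right)} = -84 - 7 z$ ($T{\left(z \right)} = 7 \left(-12 - z\right) = -84 - 7 z$)
$s = 92$ ($s = \left(22 - 21\right) \left(\left(-1\right) \left(-92\right)\right) = \left(22 + \left(-84 + 63\right)\right) 92 = \left(22 - 21\right) 92 = 1 \cdot 92 = 92$)
$\frac{-36279 + s}{30950 + 29282} = \frac{-36279 + 92}{30950 + 29282} = - \frac{36187}{60232}$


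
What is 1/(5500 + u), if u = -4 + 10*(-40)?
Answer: 1/5096 ≈ 0.00019623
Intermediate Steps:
u = -404 (u = -4 - 400 = -404)
1/(5500 + u) = 1/(5500 - 404) = 1/5096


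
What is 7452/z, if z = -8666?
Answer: -3726/4333 ≈ -0.85991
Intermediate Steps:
7452/z = 7452/(-8666) = 7452*(-1/8666) = -3726/4333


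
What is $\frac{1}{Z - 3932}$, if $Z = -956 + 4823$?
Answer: $- \frac{1}{65} \approx -0.015385$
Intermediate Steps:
$Z = 3867$
$\frac{1}{Z - 3932} = \frac{1}{3867 - 3932} = \frac{1}{-65} = - \frac{1}{65}$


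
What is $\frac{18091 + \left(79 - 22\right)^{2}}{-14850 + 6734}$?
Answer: $- \frac{5335}{2029} \approx -2.6294$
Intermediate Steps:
$\frac{18091 + \left(79 - 22\right)^{2}}{-14850 + 6734} = \frac{18091 + 57^{2}}{-8116} = \left(18091 + 3249\right) \left(- \frac{1}{8116}\right) = 21340 \left(- \frac{1}{8116}\right) = - \frac{5335}{2029}$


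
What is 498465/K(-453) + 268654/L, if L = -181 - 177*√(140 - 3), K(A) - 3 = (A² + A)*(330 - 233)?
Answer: 10754531353393/939951361128 - 23775879*√137/2129656 ≈ -119.23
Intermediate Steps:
K(A) = 3 + 97*A + 97*A² (K(A) = 3 + (A² + A)*(330 - 233) = 3 + (A + A²)*97 = 3 + (97*A + 97*A²) = 3 + 97*A + 97*A²)
L = -181 - 177*√137 ≈ -2252.7
498465/K(-453) + 268654/L = 498465/(3 + 97*(-453) + 97*(-453)²) + 268654/(-181 - 177*√137) = 498465/(3 - 43941 + 97*205209) + 268654/(-181 - 177*√137) = 498465/(3 - 43941 + 19905273) + 268654/(-181 - 177*√137) = 498465/19861335 + 268654/(-181 - 177*√137) = 498465*(1/19861335) + 268654/(-181 - 177*√137) = 11077/441363 + 268654/(-181 - 177*√137)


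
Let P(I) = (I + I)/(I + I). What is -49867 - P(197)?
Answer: -49868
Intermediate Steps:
P(I) = 1 (P(I) = (2*I)/((2*I)) = (2*I)*(1/(2*I)) = 1)
-49867 - P(197) = -49867 - 1*1 = -49867 - 1 = -49868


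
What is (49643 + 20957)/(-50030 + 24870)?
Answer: -1765/629 ≈ -2.8060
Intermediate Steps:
(49643 + 20957)/(-50030 + 24870) = 70600/(-25160) = 70600*(-1/25160) = -1765/629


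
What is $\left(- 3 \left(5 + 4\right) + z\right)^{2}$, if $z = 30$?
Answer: $9$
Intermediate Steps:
$\left(- 3 \left(5 + 4\right) + z\right)^{2} = \left(- 3 \left(5 + 4\right) + 30\right)^{2} = \left(\left(-3\right) 9 + 30\right)^{2} = \left(-27 + 30\right)^{2} = 3^{2} = 9$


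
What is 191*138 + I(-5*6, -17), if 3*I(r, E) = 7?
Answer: 79081/3 ≈ 26360.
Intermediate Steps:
I(r, E) = 7/3 (I(r, E) = (⅓)*7 = 7/3)
191*138 + I(-5*6, -17) = 191*138 + 7/3 = 26358 + 7/3 = 79081/3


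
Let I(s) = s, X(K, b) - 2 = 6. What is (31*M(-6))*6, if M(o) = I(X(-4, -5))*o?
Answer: -8928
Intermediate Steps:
X(K, b) = 8 (X(K, b) = 2 + 6 = 8)
M(o) = 8*o
(31*M(-6))*6 = (31*(8*(-6)))*6 = (31*(-48))*6 = -1488*6 = -8928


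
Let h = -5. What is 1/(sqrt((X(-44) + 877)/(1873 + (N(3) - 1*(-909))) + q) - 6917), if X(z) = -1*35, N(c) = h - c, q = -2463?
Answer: -9593879/66364276803 - 4*I*sqrt(296103695)/66364276803 ≈ -0.00014456 - 1.0372e-6*I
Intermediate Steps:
N(c) = -5 - c
X(z) = -35
1/(sqrt((X(-44) + 877)/(1873 + (N(3) - 1*(-909))) + q) - 6917) = 1/(sqrt((-35 + 877)/(1873 + ((-5 - 1*3) - 1*(-909))) - 2463) - 6917) = 1/(sqrt(842/(1873 + ((-5 - 3) + 909)) - 2463) - 6917) = 1/(sqrt(842/(1873 + (-8 + 909)) - 2463) - 6917) = 1/(sqrt(842/(1873 + 901) - 2463) - 6917) = 1/(sqrt(842/2774 - 2463) - 6917) = 1/(sqrt(842*(1/2774) - 2463) - 6917) = 1/(sqrt(421/1387 - 2463) - 6917) = 1/(sqrt(-3415760/1387) - 6917) = 1/(4*I*sqrt(296103695)/1387 - 6917) = 1/(-6917 + 4*I*sqrt(296103695)/1387)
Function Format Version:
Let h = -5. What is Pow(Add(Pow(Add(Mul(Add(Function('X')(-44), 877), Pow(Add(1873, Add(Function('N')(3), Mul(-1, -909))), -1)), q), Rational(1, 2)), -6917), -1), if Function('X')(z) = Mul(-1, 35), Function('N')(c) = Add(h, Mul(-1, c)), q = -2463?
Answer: Add(Rational(-9593879, 66364276803), Mul(Rational(-4, 66364276803), I, Pow(296103695, Rational(1, 2)))) ≈ Add(-0.00014456, Mul(-1.0372e-6, I))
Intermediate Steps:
Function('N')(c) = Add(-5, Mul(-1, c))
Function('X')(z) = -35
Pow(Add(Pow(Add(Mul(Add(Function('X')(-44), 877), Pow(Add(1873, Add(Function('N')(3), Mul(-1, -909))), -1)), q), Rational(1, 2)), -6917), -1) = Pow(Add(Pow(Add(Mul(Add(-35, 877), Pow(Add(1873, Add(Add(-5, Mul(-1, 3)), Mul(-1, -909))), -1)), -2463), Rational(1, 2)), -6917), -1) = Pow(Add(Pow(Add(Mul(842, Pow(Add(1873, Add(Add(-5, -3), 909)), -1)), -2463), Rational(1, 2)), -6917), -1) = Pow(Add(Pow(Add(Mul(842, Pow(Add(1873, Add(-8, 909)), -1)), -2463), Rational(1, 2)), -6917), -1) = Pow(Add(Pow(Add(Mul(842, Pow(Add(1873, 901), -1)), -2463), Rational(1, 2)), -6917), -1) = Pow(Add(Pow(Add(Mul(842, Pow(2774, -1)), -2463), Rational(1, 2)), -6917), -1) = Pow(Add(Pow(Add(Mul(842, Rational(1, 2774)), -2463), Rational(1, 2)), -6917), -1) = Pow(Add(Pow(Add(Rational(421, 1387), -2463), Rational(1, 2)), -6917), -1) = Pow(Add(Pow(Rational(-3415760, 1387), Rational(1, 2)), -6917), -1) = Pow(Add(Mul(Rational(4, 1387), I, Pow(296103695, Rational(1, 2))), -6917), -1) = Pow(Add(-6917, Mul(Rational(4, 1387), I, Pow(296103695, Rational(1, 2)))), -1)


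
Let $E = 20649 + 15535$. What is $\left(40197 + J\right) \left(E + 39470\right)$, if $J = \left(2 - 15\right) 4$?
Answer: $3037129830$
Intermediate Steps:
$J = -52$ ($J = \left(-13\right) 4 = -52$)
$E = 36184$
$\left(40197 + J\right) \left(E + 39470\right) = \left(40197 - 52\right) \left(36184 + 39470\right) = 40145 \cdot 75654 = 3037129830$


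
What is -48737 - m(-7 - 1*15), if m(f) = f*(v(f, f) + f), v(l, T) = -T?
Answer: -48737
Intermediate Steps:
m(f) = 0 (m(f) = f*(-f + f) = f*0 = 0)
-48737 - m(-7 - 1*15) = -48737 - 1*0 = -48737 + 0 = -48737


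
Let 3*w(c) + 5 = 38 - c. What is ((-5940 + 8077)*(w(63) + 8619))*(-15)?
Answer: -275961495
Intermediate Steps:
w(c) = 11 - c/3 (w(c) = -5/3 + (38 - c)/3 = -5/3 + (38/3 - c/3) = 11 - c/3)
((-5940 + 8077)*(w(63) + 8619))*(-15) = ((-5940 + 8077)*((11 - ⅓*63) + 8619))*(-15) = (2137*((11 - 21) + 8619))*(-15) = (2137*(-10 + 8619))*(-15) = (2137*8609)*(-15) = 18397433*(-15) = -275961495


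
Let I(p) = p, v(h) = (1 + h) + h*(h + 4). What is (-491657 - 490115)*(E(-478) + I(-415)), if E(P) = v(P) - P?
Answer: -222035591976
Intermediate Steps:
v(h) = 1 + h + h*(4 + h) (v(h) = (1 + h) + h*(4 + h) = 1 + h + h*(4 + h))
E(P) = 1 + P² + 4*P (E(P) = (1 + P² + 5*P) - P = 1 + P² + 4*P)
(-491657 - 490115)*(E(-478) + I(-415)) = (-491657 - 490115)*((1 + (-478)² + 4*(-478)) - 415) = -981772*((1 + 228484 - 1912) - 415) = -981772*(226573 - 415) = -981772*226158 = -222035591976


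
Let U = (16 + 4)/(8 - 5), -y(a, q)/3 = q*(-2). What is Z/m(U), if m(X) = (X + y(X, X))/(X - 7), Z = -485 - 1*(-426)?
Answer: 59/140 ≈ 0.42143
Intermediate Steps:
y(a, q) = 6*q (y(a, q) = -3*q*(-2) = -(-6)*q = 6*q)
Z = -59 (Z = -485 + 426 = -59)
U = 20/3 ≈ 6.6667
m(X) = 7*X/(-7 + X) (m(X) = (X + 6*X)/(X - 7) = (7*X)/(-7 + X) = 7*X/(-7 + X))
Z/m(U) = -59/(7*(20/3)/(-7 + 20/3)) = -59/(7*(20/3)/(-⅓)) = -59/(7*(20/3)*(-3)) = -59/(-140) = -59*(-1/140) = 59/140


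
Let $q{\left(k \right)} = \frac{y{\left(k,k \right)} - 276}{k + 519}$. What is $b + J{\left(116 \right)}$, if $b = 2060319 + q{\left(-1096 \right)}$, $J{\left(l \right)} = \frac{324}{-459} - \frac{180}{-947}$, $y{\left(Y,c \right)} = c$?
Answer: $\frac{19138573906657}{9289123} \approx 2.0603 \cdot 10^{6}$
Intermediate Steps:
$J{\left(l \right)} = - \frac{8304}{16099}$ ($J{\left(l \right)} = 324 \left(- \frac{1}{459}\right) - - \frac{180}{947} = - \frac{12}{17} + \frac{180}{947} = - \frac{8304}{16099}$)
$q{\left(k \right)} = \frac{-276 + k}{519 + k}$ ($q{\left(k \right)} = \frac{k - 276}{k + 519} = \frac{-276 + k}{519 + k}$)
$b = \frac{1188805435}{577}$ ($b = 2060319 + \frac{-276 - 1096}{519 - 1096} = 2060319 + \frac{1}{-577} \left(-1372\right) = 2060319 - - \frac{1372}{577} = 2060319 + \frac{1372}{577} = \frac{1188805435}{577} \approx 2.0603 \cdot 10^{6}$)
$b + J{\left(116 \right)} = \frac{1188805435}{577} - \frac{8304}{16099} = \frac{19138573906657}{9289123}$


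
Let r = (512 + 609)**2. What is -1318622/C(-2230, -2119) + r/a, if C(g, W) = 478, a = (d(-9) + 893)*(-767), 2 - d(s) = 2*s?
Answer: -7830452720/2836691 ≈ -2760.4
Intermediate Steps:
d(s) = 2 - 2*s
a = -700271 (a = ((2 - 2*(-9)) + 893)*(-767) = ((2 + 18) + 893)*(-767) = (20 + 893)*(-767) = 913*(-767) = -700271)
r = 1256641 (r = 1121**2 = 1256641)
-1318622/C(-2230, -2119) + r/a = -1318622/478 + 1256641/(-700271) = -1318622*1/478 + 1256641*(-1/700271) = -659311/239 - 21299/11869 = -7830452720/2836691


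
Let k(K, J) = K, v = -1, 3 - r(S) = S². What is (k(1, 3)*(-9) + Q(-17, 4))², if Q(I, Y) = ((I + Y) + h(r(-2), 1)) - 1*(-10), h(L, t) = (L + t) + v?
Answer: 169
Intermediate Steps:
r(S) = 3 - S²
h(L, t) = -1 + L + t (h(L, t) = (L + t) - 1 = -1 + L + t)
Q(I, Y) = 9 + I + Y (Q(I, Y) = ((I + Y) + (-1 + (3 - 1*(-2)²) + 1)) - 1*(-10) = ((I + Y) + (-1 + (3 - 1*4) + 1)) + 10 = ((I + Y) + (-1 + (3 - 4) + 1)) + 10 = ((I + Y) + (-1 - 1 + 1)) + 10 = ((I + Y) - 1) + 10 = (-1 + I + Y) + 10 = 9 + I + Y)
(k(1, 3)*(-9) + Q(-17, 4))² = (1*(-9) + (9 - 17 + 4))² = (-9 - 4)² = (-13)² = 169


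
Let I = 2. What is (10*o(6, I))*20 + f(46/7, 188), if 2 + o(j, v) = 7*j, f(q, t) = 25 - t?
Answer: 7837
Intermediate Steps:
o(j, v) = -2 + 7*j
(10*o(6, I))*20 + f(46/7, 188) = (10*(-2 + 7*6))*20 + (25 - 1*188) = (10*(-2 + 42))*20 + (25 - 188) = (10*40)*20 - 163 = 400*20 - 163 = 8000 - 163 = 7837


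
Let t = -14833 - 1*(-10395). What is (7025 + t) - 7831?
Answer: -5244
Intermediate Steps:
t = -4438 (t = -14833 + 10395 = -4438)
(7025 + t) - 7831 = (7025 - 4438) - 7831 = 2587 - 7831 = -5244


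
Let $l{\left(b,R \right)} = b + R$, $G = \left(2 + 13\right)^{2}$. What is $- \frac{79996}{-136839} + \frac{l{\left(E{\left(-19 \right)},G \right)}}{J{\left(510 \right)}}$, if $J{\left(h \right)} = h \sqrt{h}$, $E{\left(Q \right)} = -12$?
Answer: $\frac{79996}{136839} + \frac{71 \sqrt{510}}{86700} \approx 0.60309$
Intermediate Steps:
$G = 225$ ($G = 15^{2} = 225$)
$l{\left(b,R \right)} = R + b$
$J{\left(h \right)} = h^{\frac{3}{2}}$
$- \frac{79996}{-136839} + \frac{l{\left(E{\left(-19 \right)},G \right)}}{J{\left(510 \right)}} = - \frac{79996}{-136839} + \frac{225 - 12}{510^{\frac{3}{2}}} = \left(-79996\right) \left(- \frac{1}{136839}\right) + \frac{213}{510 \sqrt{510}} = \frac{79996}{136839} + 213 \frac{\sqrt{510}}{260100} = \frac{79996}{136839} + \frac{71 \sqrt{510}}{86700}$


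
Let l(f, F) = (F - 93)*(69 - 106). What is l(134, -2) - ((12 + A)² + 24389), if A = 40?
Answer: -23578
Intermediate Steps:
l(f, F) = 3441 - 37*F (l(f, F) = (-93 + F)*(-37) = 3441 - 37*F)
l(134, -2) - ((12 + A)² + 24389) = (3441 - 37*(-2)) - ((12 + 40)² + 24389) = (3441 + 74) - (52² + 24389) = 3515 - (2704 + 24389) = 3515 - 1*27093 = 3515 - 27093 = -23578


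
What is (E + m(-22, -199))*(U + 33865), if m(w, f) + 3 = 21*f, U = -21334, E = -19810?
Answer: -300643752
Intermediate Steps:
m(w, f) = -3 + 21*f
(E + m(-22, -199))*(U + 33865) = (-19810 + (-3 + 21*(-199)))*(-21334 + 33865) = (-19810 + (-3 - 4179))*12531 = (-19810 - 4182)*12531 = -23992*12531 = -300643752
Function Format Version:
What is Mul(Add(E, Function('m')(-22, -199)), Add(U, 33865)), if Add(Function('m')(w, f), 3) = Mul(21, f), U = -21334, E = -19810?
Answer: -300643752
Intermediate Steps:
Function('m')(w, f) = Add(-3, Mul(21, f))
Mul(Add(E, Function('m')(-22, -199)), Add(U, 33865)) = Mul(Add(-19810, Add(-3, Mul(21, -199))), Add(-21334, 33865)) = Mul(Add(-19810, Add(-3, -4179)), 12531) = Mul(Add(-19810, -4182), 12531) = Mul(-23992, 12531) = -300643752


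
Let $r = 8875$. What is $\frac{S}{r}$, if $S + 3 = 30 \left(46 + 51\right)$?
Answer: $\frac{2907}{8875} \approx 0.32755$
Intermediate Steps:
$S = 2907$ ($S = -3 + 30 \left(46 + 51\right) = -3 + 30 \cdot 97 = -3 + 2910 = 2907$)
$\frac{S}{r} = \frac{2907}{8875}$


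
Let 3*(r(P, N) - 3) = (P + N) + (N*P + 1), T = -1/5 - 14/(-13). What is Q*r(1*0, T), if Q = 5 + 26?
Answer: 21917/195 ≈ 112.39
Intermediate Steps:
T = 57/65 (T = -1*1/5 - 14*(-1/13) = -1/5 + 14/13 = 57/65 ≈ 0.87692)
r(P, N) = 10/3 + N/3 + P/3 + N*P/3 (r(P, N) = 3 + ((P + N) + (N*P + 1))/3 = 3 + ((N + P) + (1 + N*P))/3 = 3 + (1 + N + P + N*P)/3 = 3 + (1/3 + N/3 + P/3 + N*P/3) = 10/3 + N/3 + P/3 + N*P/3)
Q = 31
Q*r(1*0, T) = 31*(10/3 + (1/3)*(57/65) + (1*0)/3 + (1/3)*(57/65)*(1*0)) = 31*(10/3 + 19/65 + (1/3)*0 + (1/3)*(57/65)*0) = 31*(10/3 + 19/65 + 0 + 0) = 31*(707/195) = 21917/195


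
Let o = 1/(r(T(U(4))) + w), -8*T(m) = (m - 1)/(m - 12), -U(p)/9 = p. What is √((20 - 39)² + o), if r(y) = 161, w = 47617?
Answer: √824068207302/47778 ≈ 19.000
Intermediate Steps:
U(p) = -9*p
T(m) = -(-1 + m)/(8*(-12 + m)) (T(m) = -(m - 1)/(8*(m - 12)) = -(-1 + m)/(8*(-12 + m)))
o = 1/47778 (o = 1/(161 + 47617) = 1/47778 ≈ 2.0930e-5)
√((20 - 39)² + o) = √((20 - 39)² + 1/47778) = √((-19)² + 1/47778) = √(361 + 1/47778) = √(17247859/47778) = √824068207302/47778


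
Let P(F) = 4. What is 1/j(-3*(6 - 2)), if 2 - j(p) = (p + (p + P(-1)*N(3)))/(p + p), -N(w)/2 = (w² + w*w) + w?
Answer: -⅙ ≈ -0.16667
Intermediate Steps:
N(w) = -4*w² - 2*w (N(w) = -2*((w² + w*w) + w) = -2*((w² + w²) + w) = -2*(2*w² + w) = -2*(w + 2*w²) = -4*w² - 2*w)
j(p) = 2 - (-168 + 2*p)/(2*p) (j(p) = 2 - (p + (p + 4*(-2*3*(1 + 2*3))))/(p + p) = 2 - (p + (p + 4*(-2*3*(1 + 6))))/(2*p) = 2 - (p + (p + 4*(-2*3*7)))*1/(2*p) = 2 - (p + (p + 4*(-42)))*1/(2*p) = 2 - (p + (p - 168))*1/(2*p) = 2 - (p + (-168 + p))*1/(2*p) = 2 - (-168 + 2*p)*1/(2*p) = 2 - (-168 + 2*p)/(2*p))
1/j(-3*(6 - 2)) = 1/((84 - 3*(6 - 2))/((-3*(6 - 2)))) = 1/((84 - 3*4)/((-3*4))) = 1/((84 - 12)/(-12)) = 1/(-1/12*72) = 1/(-6) = -⅙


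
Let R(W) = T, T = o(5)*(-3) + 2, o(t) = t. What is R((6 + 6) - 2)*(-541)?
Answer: 7033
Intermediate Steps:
T = -13 (T = 5*(-3) + 2 = -15 + 2 = -13)
R(W) = -13
R((6 + 6) - 2)*(-541) = -13*(-541) = 7033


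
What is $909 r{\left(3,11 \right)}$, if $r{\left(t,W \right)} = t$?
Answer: $2727$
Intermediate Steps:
$909 r{\left(3,11 \right)} = 909 \cdot 3 = 2727$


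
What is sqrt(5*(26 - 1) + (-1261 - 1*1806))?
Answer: I*sqrt(2942) ≈ 54.24*I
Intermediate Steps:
sqrt(5*(26 - 1) + (-1261 - 1*1806)) = sqrt(5*25 + (-1261 - 1806)) = sqrt(125 - 3067) = sqrt(-2942) = I*sqrt(2942)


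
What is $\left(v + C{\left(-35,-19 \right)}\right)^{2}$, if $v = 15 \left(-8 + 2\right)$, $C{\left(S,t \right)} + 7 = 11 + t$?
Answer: $11025$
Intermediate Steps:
$C{\left(S,t \right)} = 4 + t$ ($C{\left(S,t \right)} = -7 + \left(11 + t\right) = 4 + t$)
$v = -90$ ($v = 15 \left(-6\right) = -90$)
$\left(v + C{\left(-35,-19 \right)}\right)^{2} = \left(-90 + \left(4 - 19\right)\right)^{2} = \left(-90 - 15\right)^{2} = \left(-105\right)^{2} = 11025$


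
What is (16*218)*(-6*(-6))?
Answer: 125568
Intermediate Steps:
(16*218)*(-6*(-6)) = 3488*36 = 125568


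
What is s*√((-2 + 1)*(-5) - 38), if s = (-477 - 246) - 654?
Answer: -1377*I*√33 ≈ -7910.3*I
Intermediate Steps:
s = -1377 (s = -723 - 654 = -1377)
s*√((-2 + 1)*(-5) - 38) = -1377*√((-2 + 1)*(-5) - 38) = -1377*√(-1*(-5) - 38) = -1377*√(5 - 38) = -1377*I*√33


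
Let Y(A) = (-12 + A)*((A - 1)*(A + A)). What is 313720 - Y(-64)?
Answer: 946040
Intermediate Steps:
Y(A) = 2*A*(-1 + A)*(-12 + A) (Y(A) = (-12 + A)*((-1 + A)*(2*A)) = (-12 + A)*(2*A*(-1 + A)) = 2*A*(-1 + A)*(-12 + A))
313720 - Y(-64) = 313720 - 2*(-64)*(12 + (-64)² - 13*(-64)) = 313720 - 2*(-64)*(12 + 4096 + 832) = 313720 - 2*(-64)*4940 = 313720 - 1*(-632320) = 313720 + 632320 = 946040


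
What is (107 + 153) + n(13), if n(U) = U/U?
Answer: 261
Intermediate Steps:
n(U) = 1
(107 + 153) + n(13) = (107 + 153) + 1 = 260 + 1 = 261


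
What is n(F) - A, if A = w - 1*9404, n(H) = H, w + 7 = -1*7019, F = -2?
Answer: 16428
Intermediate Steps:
w = -7026 (w = -7 - 1*7019 = -7 - 7019 = -7026)
A = -16430 (A = -7026 - 1*9404 = -7026 - 9404 = -16430)
n(F) - A = -2 - 1*(-16430) = -2 + 16430 = 16428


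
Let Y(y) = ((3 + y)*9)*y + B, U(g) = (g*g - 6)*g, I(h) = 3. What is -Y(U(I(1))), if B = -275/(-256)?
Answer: -249107/256 ≈ -973.07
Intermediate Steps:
B = 275/256 (B = -275*(-1/256) = 275/256 ≈ 1.0742)
U(g) = g*(-6 + g**2) (U(g) = (g**2 - 6)*g = (-6 + g**2)*g = g*(-6 + g**2))
Y(y) = 275/256 + y*(27 + 9*y) (Y(y) = ((3 + y)*9)*y + 275/256 = (27 + 9*y)*y + 275/256 = y*(27 + 9*y) + 275/256 = 275/256 + y*(27 + 9*y))
-Y(U(I(1))) = -(275/256 + 9*(3*(-6 + 3**2))**2 + 27*(3*(-6 + 3**2))) = -(275/256 + 9*(3*(-6 + 9))**2 + 27*(3*(-6 + 9))) = -(275/256 + 9*(3*3)**2 + 27*(3*3)) = -(275/256 + 9*9**2 + 27*9) = -(275/256 + 9*81 + 243) = -(275/256 + 729 + 243) = -1*249107/256 = -249107/256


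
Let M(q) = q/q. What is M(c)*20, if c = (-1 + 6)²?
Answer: 20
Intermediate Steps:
c = 25 (c = 5² = 25)
M(q) = 1
M(c)*20 = 1*20 = 20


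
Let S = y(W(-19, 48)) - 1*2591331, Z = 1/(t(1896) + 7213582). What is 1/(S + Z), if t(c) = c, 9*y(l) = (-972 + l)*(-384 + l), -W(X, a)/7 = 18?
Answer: -7215478/18248744780057 ≈ -3.9540e-7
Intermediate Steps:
W(X, a) = -126 (W(X, a) = -7*18 = -126)
y(l) = (-972 + l)*(-384 + l)/9 (y(l) = ((-972 + l)*(-384 + l))/9 = (-972 + l)*(-384 + l)/9)
Z = 1/7215478 (Z = 1/(1896 + 7213582) = 1/7215478 ≈ 1.3859e-7)
S = -2529111 (S = (41472 - 452/3*(-126) + (1/9)*(-126)**2) - 1*2591331 = (41472 + 18984 + (1/9)*15876) - 2591331 = (41472 + 18984 + 1764) - 2591331 = 62220 - 2591331 = -2529111)
1/(S + Z) = 1/(-2529111 + 1/7215478) = 1/(-18248744780057/7215478) = -7215478/18248744780057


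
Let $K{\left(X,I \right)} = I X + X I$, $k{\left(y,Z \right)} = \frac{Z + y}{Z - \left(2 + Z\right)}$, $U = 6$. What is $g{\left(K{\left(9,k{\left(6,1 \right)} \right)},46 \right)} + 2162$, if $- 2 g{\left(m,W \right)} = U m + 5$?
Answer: $\frac{4697}{2} \approx 2348.5$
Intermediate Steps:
$k{\left(y,Z \right)} = - \frac{Z}{2} - \frac{y}{2}$ ($k{\left(y,Z \right)} = \frac{Z + y}{-2} = \left(Z + y\right) \left(- \frac{1}{2}\right) = - \frac{Z}{2} - \frac{y}{2}$)
$K{\left(X,I \right)} = 2 I X$ ($K{\left(X,I \right)} = I X + I X = 2 I X$)
$g{\left(m,W \right)} = - \frac{5}{2} - 3 m$ ($g{\left(m,W \right)} = - \frac{6 m + 5}{2} = - \frac{5 + 6 m}{2} = - \frac{5}{2} - 3 m$)
$g{\left(K{\left(9,k{\left(6,1 \right)} \right)},46 \right)} + 2162 = \left(- \frac{5}{2} - 3 \cdot 2 \left(\left(- \frac{1}{2}\right) 1 - 3\right) 9\right) + 2162 = \left(- \frac{5}{2} - 3 \cdot 2 \left(- \frac{1}{2} - 3\right) 9\right) + 2162 = \left(- \frac{5}{2} - 3 \cdot 2 \left(- \frac{7}{2}\right) 9\right) + 2162 = \left(- \frac{5}{2} - -189\right) + 2162 = \left(- \frac{5}{2} + 189\right) + 2162 = \frac{373}{2} + 2162 = \frac{4697}{2}$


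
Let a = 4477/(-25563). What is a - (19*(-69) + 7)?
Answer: 33329675/25563 ≈ 1303.8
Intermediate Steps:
a = -4477/25563 (a = 4477*(-1/25563) = -4477/25563 ≈ -0.17514)
a - (19*(-69) + 7) = -4477/25563 - (19*(-69) + 7) = -4477/25563 - (-1311 + 7) = -4477/25563 - 1*(-1304) = -4477/25563 + 1304 = 33329675/25563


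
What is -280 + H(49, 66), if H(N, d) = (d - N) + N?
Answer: -214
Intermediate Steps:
H(N, d) = d
-280 + H(49, 66) = -280 + 66 = -214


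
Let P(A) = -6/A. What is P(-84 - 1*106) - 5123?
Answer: -486682/95 ≈ -5123.0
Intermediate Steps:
P(-84 - 1*106) - 5123 = -6/(-84 - 1*106) - 5123 = -6/(-84 - 106) - 5123 = -6/(-190) - 5123 = -6*(-1/190) - 5123 = 3/95 - 5123 = -486682/95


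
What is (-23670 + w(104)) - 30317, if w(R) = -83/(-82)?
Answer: -4426851/82 ≈ -53986.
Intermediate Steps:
w(R) = 83/82 (w(R) = -83*(-1/82) = 83/82)
(-23670 + w(104)) - 30317 = (-23670 + 83/82) - 30317 = -1940857/82 - 30317 = -4426851/82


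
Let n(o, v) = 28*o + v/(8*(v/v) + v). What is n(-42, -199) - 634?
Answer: -345511/191 ≈ -1809.0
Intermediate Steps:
n(o, v) = 28*o + v/(8 + v) (n(o, v) = 28*o + v/(8*1 + v) = 28*o + v/(8 + v))
n(-42, -199) - 634 = (-199 + 224*(-42) + 28*(-42)*(-199))/(8 - 199) - 634 = (-199 - 9408 + 234024)/(-191) - 634 = -1/191*224417 - 634 = -224417/191 - 634 = -345511/191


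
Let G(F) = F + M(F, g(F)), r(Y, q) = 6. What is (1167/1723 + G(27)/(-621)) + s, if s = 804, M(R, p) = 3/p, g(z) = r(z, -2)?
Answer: 1721887313/2139966 ≈ 804.63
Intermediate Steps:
g(z) = 6
G(F) = 1/2 + F (G(F) = F + 3/6 = F + 3*(1/6) = F + 1/2 = 1/2 + F)
(1167/1723 + G(27)/(-621)) + s = (1167/1723 + (1/2 + 27)/(-621)) + 804 = (1167*(1/1723) + (55/2)*(-1/621)) + 804 = (1167/1723 - 55/1242) + 804 = 1354649/2139966 + 804 = 1721887313/2139966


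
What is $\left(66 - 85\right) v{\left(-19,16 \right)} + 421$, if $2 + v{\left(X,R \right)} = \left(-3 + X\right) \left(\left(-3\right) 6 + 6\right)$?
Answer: $-4557$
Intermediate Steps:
$v{\left(X,R \right)} = 34 - 12 X$ ($v{\left(X,R \right)} = -2 + \left(-3 + X\right) \left(\left(-3\right) 6 + 6\right) = -2 + \left(-3 + X\right) \left(-18 + 6\right) = -2 + \left(-3 + X\right) \left(-12\right) = -2 - \left(-36 + 12 X\right) = 34 - 12 X$)
$\left(66 - 85\right) v{\left(-19,16 \right)} + 421 = \left(66 - 85\right) \left(34 - -228\right) + 421 = \left(66 - 85\right) \left(34 + 228\right) + 421 = \left(-19\right) 262 + 421 = -4978 + 421 = -4557$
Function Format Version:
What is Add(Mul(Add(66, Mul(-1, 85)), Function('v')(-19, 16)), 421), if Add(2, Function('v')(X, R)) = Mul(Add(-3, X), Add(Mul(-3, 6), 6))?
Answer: -4557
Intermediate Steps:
Function('v')(X, R) = Add(34, Mul(-12, X)) (Function('v')(X, R) = Add(-2, Mul(Add(-3, X), Add(Mul(-3, 6), 6))) = Add(-2, Mul(Add(-3, X), Add(-18, 6))) = Add(-2, Mul(Add(-3, X), -12)) = Add(-2, Add(36, Mul(-12, X))) = Add(34, Mul(-12, X)))
Add(Mul(Add(66, Mul(-1, 85)), Function('v')(-19, 16)), 421) = Add(Mul(Add(66, Mul(-1, 85)), Add(34, Mul(-12, -19))), 421) = Add(Mul(Add(66, -85), Add(34, 228)), 421) = Add(Mul(-19, 262), 421) = Add(-4978, 421) = -4557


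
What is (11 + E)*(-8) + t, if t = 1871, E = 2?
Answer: 1767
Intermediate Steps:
(11 + E)*(-8) + t = (11 + 2)*(-8) + 1871 = 13*(-8) + 1871 = -104 + 1871 = 1767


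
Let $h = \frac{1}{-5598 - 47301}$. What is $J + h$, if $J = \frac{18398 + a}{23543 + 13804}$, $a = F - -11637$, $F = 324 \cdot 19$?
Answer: $\frac{638143454}{658539651} \approx 0.96903$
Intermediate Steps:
$F = 6156$
$a = 17793$ ($a = 6156 - -11637 = 6156 + 11637 = 17793$)
$J = \frac{36191}{37347}$ ($J = \frac{18398 + 17793}{23543 + 13804} = \frac{36191}{37347} \approx 0.96905$)
$h = - \frac{1}{52899}$ ($h = \frac{1}{-52899} = - \frac{1}{52899} \approx -1.8904 \cdot 10^{-5}$)
$J + h = \frac{36191}{37347} - \frac{1}{52899} = \frac{638143454}{658539651}$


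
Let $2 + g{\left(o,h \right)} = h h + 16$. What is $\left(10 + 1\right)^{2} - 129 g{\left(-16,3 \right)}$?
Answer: $-2846$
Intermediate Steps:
$g{\left(o,h \right)} = 14 + h^{2}$ ($g{\left(o,h \right)} = -2 + \left(h h + 16\right) = -2 + \left(h^{2} + 16\right) = -2 + \left(16 + h^{2}\right) = 14 + h^{2}$)
$\left(10 + 1\right)^{2} - 129 g{\left(-16,3 \right)} = \left(10 + 1\right)^{2} - 129 \left(14 + 3^{2}\right) = 11^{2} - 129 \left(14 + 9\right) = 121 - 2967 = -2846$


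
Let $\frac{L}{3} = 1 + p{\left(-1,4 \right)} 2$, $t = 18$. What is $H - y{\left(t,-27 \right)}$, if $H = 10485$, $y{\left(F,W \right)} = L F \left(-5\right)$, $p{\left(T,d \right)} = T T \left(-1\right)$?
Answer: $10215$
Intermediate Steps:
$p{\left(T,d \right)} = - T^{2}$ ($p{\left(T,d \right)} = T^{2} \left(-1\right) = - T^{2}$)
$L = -3$ ($L = 3 \left(1 + - \left(-1\right)^{2} \cdot 2\right) = 3 \left(1 + \left(-1\right) 1 \cdot 2\right) = 3 \left(1 - 2\right) = 3 \left(-1\right) = -3$)
$y{\left(F,W \right)} = 15 F$ ($y{\left(F,W \right)} = - 3 F \left(-5\right) = 15 F$)
$H - y{\left(t,-27 \right)} = 10485 - 15 \cdot 18 = 10485 - 270 = 10215$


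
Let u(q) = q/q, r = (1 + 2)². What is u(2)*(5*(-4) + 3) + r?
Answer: -8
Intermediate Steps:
r = 9 (r = 3² = 9)
u(q) = 1
u(2)*(5*(-4) + 3) + r = 1*(5*(-4) + 3) + 9 = 1*(-20 + 3) + 9 = 1*(-17) + 9 = -17 + 9 = -8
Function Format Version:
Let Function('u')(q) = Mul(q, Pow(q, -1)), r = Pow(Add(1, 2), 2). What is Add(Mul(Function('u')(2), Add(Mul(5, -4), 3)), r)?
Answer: -8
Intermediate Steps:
r = 9 (r = Pow(3, 2) = 9)
Function('u')(q) = 1
Add(Mul(Function('u')(2), Add(Mul(5, -4), 3)), r) = Add(Mul(1, Add(Mul(5, -4), 3)), 9) = Add(Mul(1, Add(-20, 3)), 9) = Add(Mul(1, -17), 9) = Add(-17, 9) = -8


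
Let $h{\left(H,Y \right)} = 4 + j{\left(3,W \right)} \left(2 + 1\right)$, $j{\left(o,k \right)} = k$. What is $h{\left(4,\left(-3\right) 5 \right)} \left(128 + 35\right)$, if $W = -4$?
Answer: $-1304$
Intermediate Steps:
$h{\left(H,Y \right)} = -8$ ($h{\left(H,Y \right)} = 4 - 4 \left(2 + 1\right) = 4 - 12 = -8$)
$h{\left(4,\left(-3\right) 5 \right)} \left(128 + 35\right) = - 8 \left(128 + 35\right) = \left(-8\right) 163 = -1304$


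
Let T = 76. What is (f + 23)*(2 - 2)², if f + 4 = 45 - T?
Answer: 0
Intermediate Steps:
f = -35 (f = -4 + (45 - 1*76) = -4 + (45 - 76) = -4 - 31 = -35)
(f + 23)*(2 - 2)² = (-35 + 23)*(2 - 2)² = -12*0² = -12*0 = 0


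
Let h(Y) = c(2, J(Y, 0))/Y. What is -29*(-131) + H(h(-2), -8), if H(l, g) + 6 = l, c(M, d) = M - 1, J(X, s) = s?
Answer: 7585/2 ≈ 3792.5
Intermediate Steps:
c(M, d) = -1 + M
h(Y) = 1/Y (h(Y) = (-1 + 2)/Y = 1/Y)
H(l, g) = -6 + l
-29*(-131) + H(h(-2), -8) = -29*(-131) + (-6 + 1/(-2)) = 3799 + (-6 - ½) = 3799 - 13/2 = 7585/2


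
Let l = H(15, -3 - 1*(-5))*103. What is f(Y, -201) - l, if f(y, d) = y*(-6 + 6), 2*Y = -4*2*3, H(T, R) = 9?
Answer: -927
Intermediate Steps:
Y = -12 (Y = (-4*2*3)/2 = (-8*3)/2 = (½)*(-24) = -12)
l = 927 (l = 9*103 = 927)
f(y, d) = 0 (f(y, d) = y*0 = 0)
f(Y, -201) - l = 0 - 1*927 = 0 - 927 = -927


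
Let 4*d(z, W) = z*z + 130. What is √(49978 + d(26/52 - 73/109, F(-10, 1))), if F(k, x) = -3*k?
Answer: 7*√194016273/436 ≈ 223.63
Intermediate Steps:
d(z, W) = 65/2 + z²/4 (d(z, W) = (z*z + 130)/4 = (z² + 130)/4 = (130 + z²)/4 = 65/2 + z²/4)
√(49978 + d(26/52 - 73/109, F(-10, 1))) = √(49978 + (65/2 + (26/52 - 73/109)²/4)) = √(49978 + (65/2 + (26*(1/52) - 73*1/109)²/4)) = √(49978 + (65/2 + (½ - 73/109)²/4)) = √(49978 + (65/2 + (-37/218)²/4)) = √(49978 + (65/2 + (¼)*(1369/47524))) = √(49978 + (65/2 + 1369/190096)) = √(49978 + 6179489/190096) = √(9506797377/190096) = 7*√194016273/436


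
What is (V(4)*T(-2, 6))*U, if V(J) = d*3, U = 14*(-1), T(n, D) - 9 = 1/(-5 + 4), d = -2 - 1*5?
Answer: 2352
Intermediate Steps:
d = -7 (d = -2 - 5 = -7)
T(n, D) = 8 (T(n, D) = 9 + 1/(-5 + 4) = 9 + 1/(-1) = 9 - 1 = 8)
U = -14
V(J) = -21 (V(J) = -7*3 = -21)
(V(4)*T(-2, 6))*U = -21*8*(-14) = -168*(-14) = 2352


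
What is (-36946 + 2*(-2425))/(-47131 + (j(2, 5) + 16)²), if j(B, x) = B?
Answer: 41796/46807 ≈ 0.89294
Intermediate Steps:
(-36946 + 2*(-2425))/(-47131 + (j(2, 5) + 16)²) = (-36946 + 2*(-2425))/(-47131 + (2 + 16)²) = (-36946 - 4850)/(-47131 + 18²) = -41796/(-47131 + 324) = -41796/(-46807) = -41796*(-1/46807) = 41796/46807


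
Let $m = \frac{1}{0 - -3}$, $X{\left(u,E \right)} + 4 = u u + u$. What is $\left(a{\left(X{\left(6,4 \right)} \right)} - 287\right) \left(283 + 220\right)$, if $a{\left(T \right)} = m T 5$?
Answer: $- \frac{337513}{3} \approx -1.125 \cdot 10^{5}$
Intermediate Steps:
$X{\left(u,E \right)} = -4 + u + u^{2}$ ($X{\left(u,E \right)} = -4 + \left(u u + u\right) = -4 + \left(u^{2} + u\right) = -4 + \left(u + u^{2}\right) = -4 + u + u^{2}$)
$m = \frac{1}{3}$ ($m = \frac{1}{0 + 3} = \frac{1}{3} \approx 0.33333$)
$a{\left(T \right)} = \frac{5 T}{3}$ ($a{\left(T \right)} = \frac{T}{3} \cdot 5 = \frac{5 T}{3}$)
$\left(a{\left(X{\left(6,4 \right)} \right)} - 287\right) \left(283 + 220\right) = \left(\frac{5 \left(-4 + 6 + 6^{2}\right)}{3} - 287\right) \left(283 + 220\right) = \left(\frac{5 \left(-4 + 6 + 36\right)}{3} - 287\right) 503 = \left(\frac{5}{3} \cdot 38 - 287\right) 503 = \left(\frac{190}{3} - 287\right) 503 = \left(- \frac{671}{3}\right) 503 = - \frac{337513}{3}$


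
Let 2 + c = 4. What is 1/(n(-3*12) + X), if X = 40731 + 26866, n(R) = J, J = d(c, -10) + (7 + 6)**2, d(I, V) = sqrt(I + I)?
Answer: 1/67768 ≈ 1.4756e-5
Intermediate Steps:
c = 2 (c = -2 + 4 = 2)
d(I, V) = sqrt(2)*sqrt(I) (d(I, V) = sqrt(2*I) = sqrt(2)*sqrt(I))
J = 171 (J = sqrt(2)*sqrt(2) + (7 + 6)**2 = 2 + 13**2 = 2 + 169 = 171)
n(R) = 171
X = 67597
1/(n(-3*12) + X) = 1/(171 + 67597) = 1/67768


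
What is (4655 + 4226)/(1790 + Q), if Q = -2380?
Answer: -8881/590 ≈ -15.053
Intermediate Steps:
(4655 + 4226)/(1790 + Q) = (4655 + 4226)/(1790 - 2380) = 8881/(-590) = 8881*(-1/590) = -8881/590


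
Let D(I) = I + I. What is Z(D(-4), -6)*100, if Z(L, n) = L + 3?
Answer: -500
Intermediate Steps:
D(I) = 2*I
Z(L, n) = 3 + L
Z(D(-4), -6)*100 = (3 + 2*(-4))*100 = (3 - 8)*100 = -5*100 = -500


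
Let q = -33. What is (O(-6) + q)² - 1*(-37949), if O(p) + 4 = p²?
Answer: 37950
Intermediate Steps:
O(p) = -4 + p²
(O(-6) + q)² - 1*(-37949) = ((-4 + (-6)²) - 33)² - 1*(-37949) = ((-4 + 36) - 33)² + 37949 = (32 - 33)² + 37949 = (-1)² + 37949 = 1 + 37949 = 37950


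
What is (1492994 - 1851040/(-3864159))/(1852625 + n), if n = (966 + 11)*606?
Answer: 5769168053086/9446659273233 ≈ 0.61071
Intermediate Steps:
n = 592062 (n = 977*606 = 592062)
(1492994 - 1851040/(-3864159))/(1852625 + n) = (1492994 - 1851040/(-3864159))/(1852625 + 592062) = (1492994 - 1851040*(-1/3864159))/2444687 = (1492994 + 1851040/3864159)*(1/2444687) = (5769168053086/3864159)*(1/2444687) = 5769168053086/9446659273233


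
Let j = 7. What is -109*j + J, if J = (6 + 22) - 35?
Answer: -770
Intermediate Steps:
J = -7 (J = 28 - 35 = -7)
-109*j + J = -109*7 - 7 = -763 - 7 = -770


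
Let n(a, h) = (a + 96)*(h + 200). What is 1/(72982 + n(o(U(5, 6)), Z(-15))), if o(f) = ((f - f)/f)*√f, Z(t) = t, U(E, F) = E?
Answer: 1/90742 ≈ 1.1020e-5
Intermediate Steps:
o(f) = 0 (o(f) = (0/f)*√f = 0*√f = 0)
n(a, h) = (96 + a)*(200 + h)
1/(72982 + n(o(U(5, 6)), Z(-15))) = 1/(72982 + (19200 + 96*(-15) + 200*0 + 0*(-15))) = 1/(72982 + (19200 - 1440 + 0 + 0)) = 1/(72982 + 17760) = 1/90742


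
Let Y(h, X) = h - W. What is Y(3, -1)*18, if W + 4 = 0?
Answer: 126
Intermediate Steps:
W = -4 (W = -4 + 0 = -4)
Y(h, X) = 4 + h (Y(h, X) = h - 1*(-4) = h + 4 = 4 + h)
Y(3, -1)*18 = (4 + 3)*18 = 7*18 = 126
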